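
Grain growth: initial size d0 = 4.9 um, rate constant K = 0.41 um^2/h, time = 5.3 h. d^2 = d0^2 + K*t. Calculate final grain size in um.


d^2 = 4.9^2 + 0.41*5.3 = 26.183
d = sqrt(26.183) = 5.12 um

5.12


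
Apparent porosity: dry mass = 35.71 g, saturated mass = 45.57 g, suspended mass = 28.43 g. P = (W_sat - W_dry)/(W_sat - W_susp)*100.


P = (45.57 - 35.71) / (45.57 - 28.43) * 100 = 9.86 / 17.14 * 100 = 57.5%

57.5


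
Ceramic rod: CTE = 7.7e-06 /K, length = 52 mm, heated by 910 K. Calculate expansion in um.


dL = 7.7e-06 * 52 * 910 * 1000 = 364.364 um

364.364


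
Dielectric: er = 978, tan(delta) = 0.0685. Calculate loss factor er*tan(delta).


Loss = 978 * 0.0685 = 66.993

66.993


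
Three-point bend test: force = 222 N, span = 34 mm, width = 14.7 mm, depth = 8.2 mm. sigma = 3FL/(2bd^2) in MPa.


sigma = 3*222*34/(2*14.7*8.2^2) = 11.5 MPa

11.5


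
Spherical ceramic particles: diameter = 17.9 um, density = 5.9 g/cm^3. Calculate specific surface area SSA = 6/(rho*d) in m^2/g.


SSA = 6 / (5.9 * 17.9) = 0.057 m^2/g

0.057


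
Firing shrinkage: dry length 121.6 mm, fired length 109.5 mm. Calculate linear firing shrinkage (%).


FS = (121.6 - 109.5) / 121.6 * 100 = 9.95%

9.95


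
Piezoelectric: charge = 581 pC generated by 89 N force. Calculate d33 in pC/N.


d33 = 581 / 89 = 6.5 pC/N

6.5


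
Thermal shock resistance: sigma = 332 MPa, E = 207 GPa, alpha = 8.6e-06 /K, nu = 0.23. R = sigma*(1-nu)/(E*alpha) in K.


R = 332*(1-0.23)/(207*1000*8.6e-06) = 144 K

144


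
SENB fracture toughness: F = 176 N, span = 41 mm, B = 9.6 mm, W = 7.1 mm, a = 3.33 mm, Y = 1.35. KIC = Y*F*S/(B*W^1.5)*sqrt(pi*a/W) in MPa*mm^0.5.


KIC = 1.35*176*41/(9.6*7.1^1.5)*sqrt(pi*3.33/7.1) = 65.11

65.11


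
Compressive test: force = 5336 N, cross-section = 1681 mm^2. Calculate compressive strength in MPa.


CS = 5336 / 1681 = 3.2 MPa

3.2


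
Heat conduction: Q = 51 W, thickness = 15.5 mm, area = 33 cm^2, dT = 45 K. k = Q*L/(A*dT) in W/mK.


k = 51*15.5/1000/(33/10000*45) = 5.32 W/mK

5.32


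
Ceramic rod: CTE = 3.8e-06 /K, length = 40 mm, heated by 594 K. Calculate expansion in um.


dL = 3.8e-06 * 40 * 594 * 1000 = 90.288 um

90.288


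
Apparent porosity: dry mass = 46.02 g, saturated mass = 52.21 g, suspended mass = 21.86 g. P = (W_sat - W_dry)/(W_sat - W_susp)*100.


P = (52.21 - 46.02) / (52.21 - 21.86) * 100 = 6.19 / 30.35 * 100 = 20.4%

20.4


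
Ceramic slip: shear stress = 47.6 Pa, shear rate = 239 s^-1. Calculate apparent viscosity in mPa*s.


eta = tau/gamma * 1000 = 47.6/239 * 1000 = 199.2 mPa*s

199.2


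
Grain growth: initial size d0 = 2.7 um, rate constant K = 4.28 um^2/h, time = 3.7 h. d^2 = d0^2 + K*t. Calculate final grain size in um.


d^2 = 2.7^2 + 4.28*3.7 = 23.126
d = sqrt(23.126) = 4.81 um

4.81


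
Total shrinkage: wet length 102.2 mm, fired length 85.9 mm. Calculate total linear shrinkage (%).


TS = (102.2 - 85.9) / 102.2 * 100 = 15.95%

15.95


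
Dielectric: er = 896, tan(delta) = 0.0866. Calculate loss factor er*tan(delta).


Loss = 896 * 0.0866 = 77.594

77.594


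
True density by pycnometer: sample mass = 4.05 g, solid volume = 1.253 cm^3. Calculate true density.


TD = 4.05 / 1.253 = 3.232 g/cm^3

3.232


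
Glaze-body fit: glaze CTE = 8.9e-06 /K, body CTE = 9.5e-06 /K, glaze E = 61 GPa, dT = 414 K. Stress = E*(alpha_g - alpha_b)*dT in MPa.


Stress = 61*1000*(8.9e-06 - 9.5e-06)*414 = -15.2 MPa

-15.2


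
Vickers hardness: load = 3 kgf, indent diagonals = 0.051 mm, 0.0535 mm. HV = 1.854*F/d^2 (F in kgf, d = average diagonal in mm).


d_avg = (0.051+0.0535)/2 = 0.05225 mm
HV = 1.854*3/0.05225^2 = 2037

2037


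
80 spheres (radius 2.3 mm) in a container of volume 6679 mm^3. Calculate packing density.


V_sphere = 4/3*pi*2.3^3 = 50.965 mm^3
Total V = 80*50.965 = 4077.2 mm^3
PD = 4077.2 / 6679 = 0.61

0.61


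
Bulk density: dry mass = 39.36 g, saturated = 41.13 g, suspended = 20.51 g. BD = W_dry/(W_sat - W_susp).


BD = 39.36 / (41.13 - 20.51) = 39.36 / 20.62 = 1.909 g/cm^3

1.909


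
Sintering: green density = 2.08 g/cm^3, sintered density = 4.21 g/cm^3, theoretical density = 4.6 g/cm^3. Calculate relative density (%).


Relative = 4.21 / 4.6 * 100 = 91.5%

91.5


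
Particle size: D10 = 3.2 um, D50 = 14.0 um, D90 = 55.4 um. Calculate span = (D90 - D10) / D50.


Span = (55.4 - 3.2) / 14.0 = 52.2 / 14.0 = 3.729

3.729


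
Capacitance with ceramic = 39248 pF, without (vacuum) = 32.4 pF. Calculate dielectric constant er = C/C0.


er = 39248 / 32.4 = 1211.36

1211.36


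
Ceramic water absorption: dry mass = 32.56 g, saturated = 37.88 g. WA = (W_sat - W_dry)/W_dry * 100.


WA = (37.88 - 32.56) / 32.56 * 100 = 16.34%

16.34


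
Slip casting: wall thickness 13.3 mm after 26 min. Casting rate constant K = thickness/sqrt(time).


K = 13.3 / sqrt(26) = 13.3 / 5.099 = 2.608 mm/min^0.5

2.608


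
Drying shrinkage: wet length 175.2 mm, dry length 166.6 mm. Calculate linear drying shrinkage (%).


DS = (175.2 - 166.6) / 175.2 * 100 = 4.91%

4.91


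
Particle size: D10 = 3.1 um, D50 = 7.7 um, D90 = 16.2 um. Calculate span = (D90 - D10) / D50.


Span = (16.2 - 3.1) / 7.7 = 13.1 / 7.7 = 1.701

1.701


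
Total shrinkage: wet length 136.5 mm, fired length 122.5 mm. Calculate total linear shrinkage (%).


TS = (136.5 - 122.5) / 136.5 * 100 = 10.26%

10.26


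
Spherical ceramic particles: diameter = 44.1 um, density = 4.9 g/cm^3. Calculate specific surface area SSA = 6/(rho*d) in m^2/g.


SSA = 6 / (4.9 * 44.1) = 0.028 m^2/g

0.028


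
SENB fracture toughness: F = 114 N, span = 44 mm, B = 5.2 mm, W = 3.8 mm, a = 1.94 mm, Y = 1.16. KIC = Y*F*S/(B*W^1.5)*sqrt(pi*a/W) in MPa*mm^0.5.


KIC = 1.16*114*44/(5.2*3.8^1.5)*sqrt(pi*1.94/3.8) = 191.3

191.3


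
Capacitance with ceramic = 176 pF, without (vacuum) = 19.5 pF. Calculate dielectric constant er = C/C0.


er = 176 / 19.5 = 9.03

9.03


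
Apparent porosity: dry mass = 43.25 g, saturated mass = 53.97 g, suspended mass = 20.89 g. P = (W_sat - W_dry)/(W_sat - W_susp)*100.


P = (53.97 - 43.25) / (53.97 - 20.89) * 100 = 10.72 / 33.08 * 100 = 32.4%

32.4


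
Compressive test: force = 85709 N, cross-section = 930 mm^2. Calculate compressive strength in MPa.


CS = 85709 / 930 = 92.2 MPa

92.2


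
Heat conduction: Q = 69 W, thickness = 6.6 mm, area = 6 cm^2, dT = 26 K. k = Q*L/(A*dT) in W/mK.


k = 69*6.6/1000/(6/10000*26) = 29.19 W/mK

29.19


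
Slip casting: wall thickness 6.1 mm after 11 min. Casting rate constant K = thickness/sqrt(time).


K = 6.1 / sqrt(11) = 6.1 / 3.3166 = 1.839 mm/min^0.5

1.839


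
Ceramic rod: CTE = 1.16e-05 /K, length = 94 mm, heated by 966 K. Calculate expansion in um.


dL = 1.16e-05 * 94 * 966 * 1000 = 1053.326 um

1053.326


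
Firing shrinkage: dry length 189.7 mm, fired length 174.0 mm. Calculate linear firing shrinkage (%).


FS = (189.7 - 174.0) / 189.7 * 100 = 8.28%

8.28


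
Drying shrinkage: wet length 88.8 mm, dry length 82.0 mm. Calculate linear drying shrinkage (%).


DS = (88.8 - 82.0) / 88.8 * 100 = 7.66%

7.66


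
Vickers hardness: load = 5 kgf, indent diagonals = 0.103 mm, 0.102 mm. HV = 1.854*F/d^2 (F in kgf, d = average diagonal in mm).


d_avg = (0.103+0.102)/2 = 0.1025 mm
HV = 1.854*5/0.1025^2 = 882

882


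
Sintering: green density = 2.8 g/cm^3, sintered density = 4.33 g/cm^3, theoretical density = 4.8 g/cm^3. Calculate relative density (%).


Relative = 4.33 / 4.8 * 100 = 90.2%

90.2


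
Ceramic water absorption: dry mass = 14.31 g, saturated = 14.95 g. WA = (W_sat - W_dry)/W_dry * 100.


WA = (14.95 - 14.31) / 14.31 * 100 = 4.47%

4.47


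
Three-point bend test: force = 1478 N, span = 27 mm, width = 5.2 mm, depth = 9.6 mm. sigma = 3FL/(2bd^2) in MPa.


sigma = 3*1478*27/(2*5.2*9.6^2) = 124.9 MPa

124.9


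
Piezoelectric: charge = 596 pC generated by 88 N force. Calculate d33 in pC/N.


d33 = 596 / 88 = 6.8 pC/N

6.8


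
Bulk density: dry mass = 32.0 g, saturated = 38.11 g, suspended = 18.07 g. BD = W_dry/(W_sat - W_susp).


BD = 32.0 / (38.11 - 18.07) = 32.0 / 20.04 = 1.597 g/cm^3

1.597


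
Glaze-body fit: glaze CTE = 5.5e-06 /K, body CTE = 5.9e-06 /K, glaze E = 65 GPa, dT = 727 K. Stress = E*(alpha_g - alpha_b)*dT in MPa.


Stress = 65*1000*(5.5e-06 - 5.9e-06)*727 = -18.9 MPa

-18.9


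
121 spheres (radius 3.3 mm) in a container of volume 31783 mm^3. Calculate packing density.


V_sphere = 4/3*pi*3.3^3 = 150.5326 mm^3
Total V = 121*150.5326 = 18214.4446 mm^3
PD = 18214.4446 / 31783 = 0.573

0.573


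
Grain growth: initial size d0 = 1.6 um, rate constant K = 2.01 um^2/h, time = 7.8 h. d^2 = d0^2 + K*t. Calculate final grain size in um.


d^2 = 1.6^2 + 2.01*7.8 = 18.238
d = sqrt(18.238) = 4.27 um

4.27


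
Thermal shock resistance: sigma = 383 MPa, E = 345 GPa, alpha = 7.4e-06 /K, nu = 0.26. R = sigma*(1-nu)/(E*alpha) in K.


R = 383*(1-0.26)/(345*1000*7.4e-06) = 111 K

111


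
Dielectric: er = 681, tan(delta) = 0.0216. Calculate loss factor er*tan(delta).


Loss = 681 * 0.0216 = 14.71

14.71


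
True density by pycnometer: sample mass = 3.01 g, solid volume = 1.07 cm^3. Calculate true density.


TD = 3.01 / 1.07 = 2.813 g/cm^3

2.813


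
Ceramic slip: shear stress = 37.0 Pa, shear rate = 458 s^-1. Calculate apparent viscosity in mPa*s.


eta = tau/gamma * 1000 = 37.0/458 * 1000 = 80.8 mPa*s

80.8


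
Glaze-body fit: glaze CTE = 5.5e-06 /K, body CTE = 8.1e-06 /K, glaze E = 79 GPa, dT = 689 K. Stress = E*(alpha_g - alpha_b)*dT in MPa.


Stress = 79*1000*(5.5e-06 - 8.1e-06)*689 = -141.5 MPa

-141.5


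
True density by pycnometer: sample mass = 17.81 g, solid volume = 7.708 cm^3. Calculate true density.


TD = 17.81 / 7.708 = 2.311 g/cm^3

2.311


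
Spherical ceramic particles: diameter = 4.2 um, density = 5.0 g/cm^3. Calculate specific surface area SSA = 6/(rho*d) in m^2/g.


SSA = 6 / (5.0 * 4.2) = 0.286 m^2/g

0.286


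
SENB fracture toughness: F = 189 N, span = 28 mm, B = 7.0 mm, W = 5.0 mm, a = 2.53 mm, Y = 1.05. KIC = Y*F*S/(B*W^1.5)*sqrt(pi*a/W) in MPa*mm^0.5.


KIC = 1.05*189*28/(7.0*5.0^1.5)*sqrt(pi*2.53/5.0) = 89.52

89.52


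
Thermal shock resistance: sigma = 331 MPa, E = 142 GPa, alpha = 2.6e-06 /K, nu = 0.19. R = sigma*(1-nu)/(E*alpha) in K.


R = 331*(1-0.19)/(142*1000*2.6e-06) = 726 K

726


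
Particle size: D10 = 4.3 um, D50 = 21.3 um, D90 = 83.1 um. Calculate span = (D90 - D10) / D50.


Span = (83.1 - 4.3) / 21.3 = 78.8 / 21.3 = 3.7

3.7


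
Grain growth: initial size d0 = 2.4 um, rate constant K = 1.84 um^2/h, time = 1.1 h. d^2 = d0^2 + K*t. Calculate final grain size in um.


d^2 = 2.4^2 + 1.84*1.1 = 7.784
d = sqrt(7.784) = 2.79 um

2.79


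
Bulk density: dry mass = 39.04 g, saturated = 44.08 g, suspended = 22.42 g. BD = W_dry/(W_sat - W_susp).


BD = 39.04 / (44.08 - 22.42) = 39.04 / 21.66 = 1.802 g/cm^3

1.802


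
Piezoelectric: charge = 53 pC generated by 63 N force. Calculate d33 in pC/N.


d33 = 53 / 63 = 0.8 pC/N

0.8


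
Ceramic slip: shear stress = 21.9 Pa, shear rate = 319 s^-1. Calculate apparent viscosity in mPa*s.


eta = tau/gamma * 1000 = 21.9/319 * 1000 = 68.7 mPa*s

68.7


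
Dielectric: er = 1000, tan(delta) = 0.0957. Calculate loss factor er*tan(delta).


Loss = 1000 * 0.0957 = 95.7

95.7


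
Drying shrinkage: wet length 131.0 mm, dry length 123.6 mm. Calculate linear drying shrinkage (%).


DS = (131.0 - 123.6) / 131.0 * 100 = 5.65%

5.65


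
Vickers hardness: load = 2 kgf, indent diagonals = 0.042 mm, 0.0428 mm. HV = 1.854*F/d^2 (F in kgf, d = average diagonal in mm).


d_avg = (0.042+0.0428)/2 = 0.0424 mm
HV = 1.854*2/0.0424^2 = 2063

2063


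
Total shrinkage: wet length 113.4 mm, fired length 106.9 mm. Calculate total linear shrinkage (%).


TS = (113.4 - 106.9) / 113.4 * 100 = 5.73%

5.73


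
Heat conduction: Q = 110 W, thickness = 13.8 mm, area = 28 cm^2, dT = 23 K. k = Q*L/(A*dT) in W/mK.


k = 110*13.8/1000/(28/10000*23) = 23.57 W/mK

23.57


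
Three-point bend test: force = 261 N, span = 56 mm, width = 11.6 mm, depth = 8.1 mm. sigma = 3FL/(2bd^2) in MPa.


sigma = 3*261*56/(2*11.6*8.1^2) = 28.8 MPa

28.8


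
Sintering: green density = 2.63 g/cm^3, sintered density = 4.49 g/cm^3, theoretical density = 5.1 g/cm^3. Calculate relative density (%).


Relative = 4.49 / 5.1 * 100 = 88.0%

88.0


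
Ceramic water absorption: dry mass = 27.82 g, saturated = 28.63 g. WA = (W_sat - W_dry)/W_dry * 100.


WA = (28.63 - 27.82) / 27.82 * 100 = 2.91%

2.91


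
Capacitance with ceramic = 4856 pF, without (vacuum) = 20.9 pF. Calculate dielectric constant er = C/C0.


er = 4856 / 20.9 = 232.34

232.34


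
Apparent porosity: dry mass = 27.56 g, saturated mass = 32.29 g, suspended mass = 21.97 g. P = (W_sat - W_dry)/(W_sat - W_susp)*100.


P = (32.29 - 27.56) / (32.29 - 21.97) * 100 = 4.73 / 10.32 * 100 = 45.8%

45.8


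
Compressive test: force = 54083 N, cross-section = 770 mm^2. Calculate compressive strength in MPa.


CS = 54083 / 770 = 70.2 MPa

70.2


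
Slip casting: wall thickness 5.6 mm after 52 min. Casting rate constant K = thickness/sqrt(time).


K = 5.6 / sqrt(52) = 5.6 / 7.2111 = 0.777 mm/min^0.5

0.777


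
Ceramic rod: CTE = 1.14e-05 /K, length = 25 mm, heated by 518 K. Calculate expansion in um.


dL = 1.14e-05 * 25 * 518 * 1000 = 147.63 um

147.63


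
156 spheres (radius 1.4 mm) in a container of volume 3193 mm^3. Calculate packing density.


V_sphere = 4/3*pi*1.4^3 = 11.494 mm^3
Total V = 156*11.494 = 1793.064 mm^3
PD = 1793.064 / 3193 = 0.562

0.562


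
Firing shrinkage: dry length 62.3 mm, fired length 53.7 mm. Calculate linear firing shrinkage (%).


FS = (62.3 - 53.7) / 62.3 * 100 = 13.8%

13.8


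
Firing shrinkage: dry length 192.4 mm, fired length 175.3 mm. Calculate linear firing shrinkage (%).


FS = (192.4 - 175.3) / 192.4 * 100 = 8.89%

8.89


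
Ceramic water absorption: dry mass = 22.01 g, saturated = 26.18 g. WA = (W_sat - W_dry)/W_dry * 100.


WA = (26.18 - 22.01) / 22.01 * 100 = 18.95%

18.95


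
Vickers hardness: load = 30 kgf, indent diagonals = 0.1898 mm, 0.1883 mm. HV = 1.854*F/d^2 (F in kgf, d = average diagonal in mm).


d_avg = (0.1898+0.1883)/2 = 0.18905 mm
HV = 1.854*30/0.18905^2 = 1556

1556


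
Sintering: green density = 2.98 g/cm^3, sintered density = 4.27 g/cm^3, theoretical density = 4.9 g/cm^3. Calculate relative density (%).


Relative = 4.27 / 4.9 * 100 = 87.1%

87.1


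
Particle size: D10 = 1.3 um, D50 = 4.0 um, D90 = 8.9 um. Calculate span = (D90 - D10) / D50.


Span = (8.9 - 1.3) / 4.0 = 7.6 / 4.0 = 1.9

1.9


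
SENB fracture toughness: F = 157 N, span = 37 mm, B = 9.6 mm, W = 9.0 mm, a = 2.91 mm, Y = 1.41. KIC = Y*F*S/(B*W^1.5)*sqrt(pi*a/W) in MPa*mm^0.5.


KIC = 1.41*157*37/(9.6*9.0^1.5)*sqrt(pi*2.91/9.0) = 31.85

31.85


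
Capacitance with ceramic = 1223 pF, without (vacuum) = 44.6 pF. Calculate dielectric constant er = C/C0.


er = 1223 / 44.6 = 27.42

27.42


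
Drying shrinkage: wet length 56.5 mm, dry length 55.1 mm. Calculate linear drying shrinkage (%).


DS = (56.5 - 55.1) / 56.5 * 100 = 2.48%

2.48


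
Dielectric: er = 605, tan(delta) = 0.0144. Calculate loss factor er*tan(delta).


Loss = 605 * 0.0144 = 8.712

8.712


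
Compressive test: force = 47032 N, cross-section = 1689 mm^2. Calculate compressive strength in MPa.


CS = 47032 / 1689 = 27.8 MPa

27.8


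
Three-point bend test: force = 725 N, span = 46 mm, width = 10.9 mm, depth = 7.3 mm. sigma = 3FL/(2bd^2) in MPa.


sigma = 3*725*46/(2*10.9*7.3^2) = 86.1 MPa

86.1


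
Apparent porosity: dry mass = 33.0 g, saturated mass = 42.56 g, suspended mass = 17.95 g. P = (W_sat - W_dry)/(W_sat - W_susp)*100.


P = (42.56 - 33.0) / (42.56 - 17.95) * 100 = 9.56 / 24.61 * 100 = 38.8%

38.8


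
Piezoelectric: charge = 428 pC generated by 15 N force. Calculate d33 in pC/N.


d33 = 428 / 15 = 28.5 pC/N

28.5


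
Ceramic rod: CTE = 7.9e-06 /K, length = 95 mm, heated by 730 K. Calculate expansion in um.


dL = 7.9e-06 * 95 * 730 * 1000 = 547.865 um

547.865


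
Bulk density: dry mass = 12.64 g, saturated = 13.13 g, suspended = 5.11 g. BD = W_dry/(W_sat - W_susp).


BD = 12.64 / (13.13 - 5.11) = 12.64 / 8.02 = 1.576 g/cm^3

1.576


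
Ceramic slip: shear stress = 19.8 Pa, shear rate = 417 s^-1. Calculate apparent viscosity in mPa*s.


eta = tau/gamma * 1000 = 19.8/417 * 1000 = 47.5 mPa*s

47.5


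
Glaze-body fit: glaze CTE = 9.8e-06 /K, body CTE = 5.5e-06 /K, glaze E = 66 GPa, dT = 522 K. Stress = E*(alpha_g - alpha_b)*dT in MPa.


Stress = 66*1000*(9.8e-06 - 5.5e-06)*522 = 148.1 MPa

148.1


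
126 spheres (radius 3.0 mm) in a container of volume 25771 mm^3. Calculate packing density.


V_sphere = 4/3*pi*3.0^3 = 113.0973 mm^3
Total V = 126*113.0973 = 14250.2598 mm^3
PD = 14250.2598 / 25771 = 0.553

0.553


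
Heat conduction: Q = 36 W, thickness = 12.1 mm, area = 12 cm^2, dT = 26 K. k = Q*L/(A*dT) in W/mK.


k = 36*12.1/1000/(12/10000*26) = 13.96 W/mK

13.96


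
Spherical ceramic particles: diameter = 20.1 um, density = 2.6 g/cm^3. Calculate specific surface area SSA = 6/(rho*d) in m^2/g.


SSA = 6 / (2.6 * 20.1) = 0.115 m^2/g

0.115


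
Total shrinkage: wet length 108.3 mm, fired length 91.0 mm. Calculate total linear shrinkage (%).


TS = (108.3 - 91.0) / 108.3 * 100 = 15.97%

15.97


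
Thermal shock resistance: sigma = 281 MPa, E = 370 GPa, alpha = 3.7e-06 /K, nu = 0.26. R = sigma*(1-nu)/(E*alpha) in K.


R = 281*(1-0.26)/(370*1000*3.7e-06) = 152 K

152


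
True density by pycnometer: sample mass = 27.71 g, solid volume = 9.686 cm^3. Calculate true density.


TD = 27.71 / 9.686 = 2.861 g/cm^3

2.861


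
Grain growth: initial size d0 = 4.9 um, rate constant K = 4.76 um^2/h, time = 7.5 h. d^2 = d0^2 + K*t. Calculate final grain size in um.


d^2 = 4.9^2 + 4.76*7.5 = 59.71
d = sqrt(59.71) = 7.73 um

7.73


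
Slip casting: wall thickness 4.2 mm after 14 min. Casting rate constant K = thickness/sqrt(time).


K = 4.2 / sqrt(14) = 4.2 / 3.7417 = 1.122 mm/min^0.5

1.122


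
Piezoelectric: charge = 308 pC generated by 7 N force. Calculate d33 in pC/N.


d33 = 308 / 7 = 44.0 pC/N

44.0


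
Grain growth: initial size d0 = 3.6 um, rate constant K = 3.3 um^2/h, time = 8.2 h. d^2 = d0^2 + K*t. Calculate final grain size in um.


d^2 = 3.6^2 + 3.3*8.2 = 40.02
d = sqrt(40.02) = 6.33 um

6.33


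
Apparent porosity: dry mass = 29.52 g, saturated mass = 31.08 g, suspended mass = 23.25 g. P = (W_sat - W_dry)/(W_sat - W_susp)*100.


P = (31.08 - 29.52) / (31.08 - 23.25) * 100 = 1.56 / 7.83 * 100 = 19.9%

19.9


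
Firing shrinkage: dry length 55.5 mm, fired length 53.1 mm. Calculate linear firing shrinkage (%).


FS = (55.5 - 53.1) / 55.5 * 100 = 4.32%

4.32


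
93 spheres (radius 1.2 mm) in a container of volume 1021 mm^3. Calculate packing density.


V_sphere = 4/3*pi*1.2^3 = 7.2382 mm^3
Total V = 93*7.2382 = 673.1526 mm^3
PD = 673.1526 / 1021 = 0.659

0.659


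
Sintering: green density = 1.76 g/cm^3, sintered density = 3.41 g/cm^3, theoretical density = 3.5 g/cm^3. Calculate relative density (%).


Relative = 3.41 / 3.5 * 100 = 97.4%

97.4


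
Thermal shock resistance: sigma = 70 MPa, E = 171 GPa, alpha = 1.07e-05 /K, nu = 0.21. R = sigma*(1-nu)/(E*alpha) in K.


R = 70*(1-0.21)/(171*1000*1.07e-05) = 30 K

30


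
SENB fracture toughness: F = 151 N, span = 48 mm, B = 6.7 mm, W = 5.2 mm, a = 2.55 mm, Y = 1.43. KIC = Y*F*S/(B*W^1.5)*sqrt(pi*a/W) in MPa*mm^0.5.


KIC = 1.43*151*48/(6.7*5.2^1.5)*sqrt(pi*2.55/5.2) = 161.93

161.93


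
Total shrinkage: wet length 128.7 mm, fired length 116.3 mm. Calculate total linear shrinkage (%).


TS = (128.7 - 116.3) / 128.7 * 100 = 9.63%

9.63


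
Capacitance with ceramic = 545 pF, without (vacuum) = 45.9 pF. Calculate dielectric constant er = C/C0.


er = 545 / 45.9 = 11.87

11.87


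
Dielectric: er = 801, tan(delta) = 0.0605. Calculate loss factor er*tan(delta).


Loss = 801 * 0.0605 = 48.461

48.461


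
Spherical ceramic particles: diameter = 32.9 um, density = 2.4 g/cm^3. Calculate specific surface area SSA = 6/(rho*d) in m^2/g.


SSA = 6 / (2.4 * 32.9) = 0.076 m^2/g

0.076


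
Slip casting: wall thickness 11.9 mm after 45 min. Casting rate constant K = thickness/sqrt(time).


K = 11.9 / sqrt(45) = 11.9 / 6.7082 = 1.774 mm/min^0.5

1.774


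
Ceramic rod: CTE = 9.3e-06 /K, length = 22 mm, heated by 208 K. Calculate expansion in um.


dL = 9.3e-06 * 22 * 208 * 1000 = 42.557 um

42.557


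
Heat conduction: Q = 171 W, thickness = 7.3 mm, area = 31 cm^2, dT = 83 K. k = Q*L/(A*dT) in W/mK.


k = 171*7.3/1000/(31/10000*83) = 4.85 W/mK

4.85


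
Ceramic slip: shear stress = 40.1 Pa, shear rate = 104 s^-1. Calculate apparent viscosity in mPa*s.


eta = tau/gamma * 1000 = 40.1/104 * 1000 = 385.6 mPa*s

385.6


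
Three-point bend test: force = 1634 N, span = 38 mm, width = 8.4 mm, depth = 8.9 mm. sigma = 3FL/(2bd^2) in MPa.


sigma = 3*1634*38/(2*8.4*8.9^2) = 140.0 MPa

140.0


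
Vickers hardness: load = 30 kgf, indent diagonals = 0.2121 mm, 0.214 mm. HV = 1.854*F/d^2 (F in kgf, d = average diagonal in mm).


d_avg = (0.2121+0.214)/2 = 0.21305 mm
HV = 1.854*30/0.21305^2 = 1225

1225


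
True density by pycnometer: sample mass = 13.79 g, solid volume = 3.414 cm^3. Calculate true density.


TD = 13.79 / 3.414 = 4.039 g/cm^3

4.039


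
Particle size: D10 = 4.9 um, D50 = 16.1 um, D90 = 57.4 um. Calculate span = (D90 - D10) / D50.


Span = (57.4 - 4.9) / 16.1 = 52.5 / 16.1 = 3.261

3.261


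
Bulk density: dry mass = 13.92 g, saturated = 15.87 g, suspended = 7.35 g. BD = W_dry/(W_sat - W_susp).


BD = 13.92 / (15.87 - 7.35) = 13.92 / 8.52 = 1.634 g/cm^3

1.634


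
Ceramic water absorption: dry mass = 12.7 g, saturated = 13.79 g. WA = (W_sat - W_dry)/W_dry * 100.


WA = (13.79 - 12.7) / 12.7 * 100 = 8.58%

8.58


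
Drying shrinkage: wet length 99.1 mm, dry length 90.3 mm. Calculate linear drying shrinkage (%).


DS = (99.1 - 90.3) / 99.1 * 100 = 8.88%

8.88


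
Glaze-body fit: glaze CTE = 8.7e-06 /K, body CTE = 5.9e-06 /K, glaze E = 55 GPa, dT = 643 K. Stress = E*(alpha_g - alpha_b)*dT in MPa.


Stress = 55*1000*(8.7e-06 - 5.9e-06)*643 = 99.0 MPa

99.0


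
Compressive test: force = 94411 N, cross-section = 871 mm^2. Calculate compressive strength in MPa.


CS = 94411 / 871 = 108.4 MPa

108.4


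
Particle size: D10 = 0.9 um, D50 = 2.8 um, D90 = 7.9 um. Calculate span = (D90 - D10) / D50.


Span = (7.9 - 0.9) / 2.8 = 7.0 / 2.8 = 2.5

2.5


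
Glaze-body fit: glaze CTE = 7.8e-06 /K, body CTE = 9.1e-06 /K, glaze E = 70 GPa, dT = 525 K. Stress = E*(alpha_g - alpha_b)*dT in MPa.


Stress = 70*1000*(7.8e-06 - 9.1e-06)*525 = -47.8 MPa

-47.8


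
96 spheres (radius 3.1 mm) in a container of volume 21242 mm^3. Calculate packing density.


V_sphere = 4/3*pi*3.1^3 = 124.7882 mm^3
Total V = 96*124.7882 = 11979.6672 mm^3
PD = 11979.6672 / 21242 = 0.564

0.564


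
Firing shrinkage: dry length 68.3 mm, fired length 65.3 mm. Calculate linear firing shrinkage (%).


FS = (68.3 - 65.3) / 68.3 * 100 = 4.39%

4.39


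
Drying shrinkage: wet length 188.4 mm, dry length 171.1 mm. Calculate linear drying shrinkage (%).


DS = (188.4 - 171.1) / 188.4 * 100 = 9.18%

9.18


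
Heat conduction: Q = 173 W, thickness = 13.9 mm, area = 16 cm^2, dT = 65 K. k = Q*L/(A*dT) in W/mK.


k = 173*13.9/1000/(16/10000*65) = 23.12 W/mK

23.12


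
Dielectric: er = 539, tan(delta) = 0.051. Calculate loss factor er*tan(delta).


Loss = 539 * 0.051 = 27.489

27.489


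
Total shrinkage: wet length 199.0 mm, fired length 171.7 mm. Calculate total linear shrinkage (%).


TS = (199.0 - 171.7) / 199.0 * 100 = 13.72%

13.72


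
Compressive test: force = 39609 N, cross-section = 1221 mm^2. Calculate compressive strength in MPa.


CS = 39609 / 1221 = 32.4 MPa

32.4


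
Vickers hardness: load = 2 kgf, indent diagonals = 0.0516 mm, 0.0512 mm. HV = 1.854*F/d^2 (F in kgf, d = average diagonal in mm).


d_avg = (0.0516+0.0512)/2 = 0.0514 mm
HV = 1.854*2/0.0514^2 = 1404

1404


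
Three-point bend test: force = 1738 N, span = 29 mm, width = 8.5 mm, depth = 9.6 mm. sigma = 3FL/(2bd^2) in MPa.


sigma = 3*1738*29/(2*8.5*9.6^2) = 96.5 MPa

96.5


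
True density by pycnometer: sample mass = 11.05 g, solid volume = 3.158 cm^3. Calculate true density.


TD = 11.05 / 3.158 = 3.499 g/cm^3

3.499


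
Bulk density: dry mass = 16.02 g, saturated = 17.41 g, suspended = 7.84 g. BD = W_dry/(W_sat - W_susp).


BD = 16.02 / (17.41 - 7.84) = 16.02 / 9.57 = 1.674 g/cm^3

1.674


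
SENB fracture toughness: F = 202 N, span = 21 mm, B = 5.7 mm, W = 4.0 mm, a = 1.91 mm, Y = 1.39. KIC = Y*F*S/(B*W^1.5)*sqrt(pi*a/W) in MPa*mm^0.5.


KIC = 1.39*202*21/(5.7*4.0^1.5)*sqrt(pi*1.91/4.0) = 158.37

158.37


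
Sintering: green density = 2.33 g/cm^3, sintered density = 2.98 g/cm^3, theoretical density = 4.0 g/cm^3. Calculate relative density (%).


Relative = 2.98 / 4.0 * 100 = 74.5%

74.5


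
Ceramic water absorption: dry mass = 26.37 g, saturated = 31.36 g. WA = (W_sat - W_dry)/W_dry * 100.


WA = (31.36 - 26.37) / 26.37 * 100 = 18.92%

18.92


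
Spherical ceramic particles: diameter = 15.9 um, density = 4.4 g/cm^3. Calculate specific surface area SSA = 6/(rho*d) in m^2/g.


SSA = 6 / (4.4 * 15.9) = 0.086 m^2/g

0.086


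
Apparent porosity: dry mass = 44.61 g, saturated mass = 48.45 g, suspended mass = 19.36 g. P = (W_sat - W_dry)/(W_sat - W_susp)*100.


P = (48.45 - 44.61) / (48.45 - 19.36) * 100 = 3.84 / 29.09 * 100 = 13.2%

13.2


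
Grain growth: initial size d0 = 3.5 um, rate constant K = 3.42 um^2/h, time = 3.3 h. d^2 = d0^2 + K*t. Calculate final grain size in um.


d^2 = 3.5^2 + 3.42*3.3 = 23.536
d = sqrt(23.536) = 4.85 um

4.85


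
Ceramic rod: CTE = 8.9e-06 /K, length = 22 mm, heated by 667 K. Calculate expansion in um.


dL = 8.9e-06 * 22 * 667 * 1000 = 130.599 um

130.599


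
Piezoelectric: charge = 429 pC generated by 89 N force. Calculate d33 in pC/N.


d33 = 429 / 89 = 4.8 pC/N

4.8


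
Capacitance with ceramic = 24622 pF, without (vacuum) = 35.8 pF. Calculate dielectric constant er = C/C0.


er = 24622 / 35.8 = 687.77

687.77


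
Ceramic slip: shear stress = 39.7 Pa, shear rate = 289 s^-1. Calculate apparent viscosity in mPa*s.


eta = tau/gamma * 1000 = 39.7/289 * 1000 = 137.4 mPa*s

137.4


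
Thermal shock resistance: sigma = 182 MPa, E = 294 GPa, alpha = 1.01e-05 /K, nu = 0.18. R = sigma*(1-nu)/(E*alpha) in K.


R = 182*(1-0.18)/(294*1000*1.01e-05) = 50 K

50


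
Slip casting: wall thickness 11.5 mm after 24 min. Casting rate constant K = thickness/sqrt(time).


K = 11.5 / sqrt(24) = 11.5 / 4.899 = 2.347 mm/min^0.5

2.347


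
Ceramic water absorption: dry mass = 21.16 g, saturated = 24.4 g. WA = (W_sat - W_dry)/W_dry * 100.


WA = (24.4 - 21.16) / 21.16 * 100 = 15.31%

15.31


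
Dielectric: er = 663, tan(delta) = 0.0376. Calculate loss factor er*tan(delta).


Loss = 663 * 0.0376 = 24.929

24.929


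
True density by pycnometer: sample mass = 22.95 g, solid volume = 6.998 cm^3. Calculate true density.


TD = 22.95 / 6.998 = 3.28 g/cm^3

3.28


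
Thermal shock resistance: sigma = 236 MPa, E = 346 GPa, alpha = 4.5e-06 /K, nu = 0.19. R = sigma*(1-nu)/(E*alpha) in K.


R = 236*(1-0.19)/(346*1000*4.5e-06) = 123 K

123


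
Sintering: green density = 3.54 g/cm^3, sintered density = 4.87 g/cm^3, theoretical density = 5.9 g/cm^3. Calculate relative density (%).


Relative = 4.87 / 5.9 * 100 = 82.5%

82.5


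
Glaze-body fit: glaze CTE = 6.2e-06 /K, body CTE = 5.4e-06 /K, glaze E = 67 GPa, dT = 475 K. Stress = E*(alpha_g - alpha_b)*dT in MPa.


Stress = 67*1000*(6.2e-06 - 5.4e-06)*475 = 25.5 MPa

25.5


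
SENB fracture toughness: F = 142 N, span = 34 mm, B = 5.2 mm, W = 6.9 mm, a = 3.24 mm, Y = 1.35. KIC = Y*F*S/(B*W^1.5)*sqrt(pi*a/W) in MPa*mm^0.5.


KIC = 1.35*142*34/(5.2*6.9^1.5)*sqrt(pi*3.24/6.9) = 83.99

83.99


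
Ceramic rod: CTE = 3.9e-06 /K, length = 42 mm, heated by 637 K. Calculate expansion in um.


dL = 3.9e-06 * 42 * 637 * 1000 = 104.341 um

104.341


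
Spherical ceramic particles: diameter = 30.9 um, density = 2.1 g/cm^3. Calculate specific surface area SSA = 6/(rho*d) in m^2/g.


SSA = 6 / (2.1 * 30.9) = 0.092 m^2/g

0.092


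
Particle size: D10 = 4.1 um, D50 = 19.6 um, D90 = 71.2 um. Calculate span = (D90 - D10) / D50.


Span = (71.2 - 4.1) / 19.6 = 67.1 / 19.6 = 3.423

3.423


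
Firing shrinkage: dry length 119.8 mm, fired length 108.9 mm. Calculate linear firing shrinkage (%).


FS = (119.8 - 108.9) / 119.8 * 100 = 9.1%

9.1


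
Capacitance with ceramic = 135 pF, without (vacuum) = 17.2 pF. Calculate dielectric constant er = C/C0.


er = 135 / 17.2 = 7.85

7.85


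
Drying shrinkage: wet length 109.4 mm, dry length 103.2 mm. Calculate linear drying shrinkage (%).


DS = (109.4 - 103.2) / 109.4 * 100 = 5.67%

5.67


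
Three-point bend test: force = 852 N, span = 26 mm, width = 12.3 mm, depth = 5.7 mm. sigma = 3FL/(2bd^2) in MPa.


sigma = 3*852*26/(2*12.3*5.7^2) = 83.1 MPa

83.1


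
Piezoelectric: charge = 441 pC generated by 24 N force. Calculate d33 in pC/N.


d33 = 441 / 24 = 18.4 pC/N

18.4


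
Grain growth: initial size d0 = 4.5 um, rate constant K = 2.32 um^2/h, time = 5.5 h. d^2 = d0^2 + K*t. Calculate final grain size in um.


d^2 = 4.5^2 + 2.32*5.5 = 33.01
d = sqrt(33.01) = 5.75 um

5.75


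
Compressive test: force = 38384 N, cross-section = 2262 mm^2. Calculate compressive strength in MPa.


CS = 38384 / 2262 = 17.0 MPa

17.0


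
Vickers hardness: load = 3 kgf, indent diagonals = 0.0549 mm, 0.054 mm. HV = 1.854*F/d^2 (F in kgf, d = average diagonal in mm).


d_avg = (0.0549+0.054)/2 = 0.05445 mm
HV = 1.854*3/0.05445^2 = 1876

1876


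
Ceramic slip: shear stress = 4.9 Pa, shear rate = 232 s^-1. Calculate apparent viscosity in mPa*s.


eta = tau/gamma * 1000 = 4.9/232 * 1000 = 21.1 mPa*s

21.1


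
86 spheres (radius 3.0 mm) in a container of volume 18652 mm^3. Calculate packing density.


V_sphere = 4/3*pi*3.0^3 = 113.0973 mm^3
Total V = 86*113.0973 = 9726.3678 mm^3
PD = 9726.3678 / 18652 = 0.521

0.521


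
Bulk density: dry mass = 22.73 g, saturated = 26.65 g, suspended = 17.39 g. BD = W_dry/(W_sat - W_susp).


BD = 22.73 / (26.65 - 17.39) = 22.73 / 9.26 = 2.455 g/cm^3

2.455


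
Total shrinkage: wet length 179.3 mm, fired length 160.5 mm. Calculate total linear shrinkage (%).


TS = (179.3 - 160.5) / 179.3 * 100 = 10.49%

10.49


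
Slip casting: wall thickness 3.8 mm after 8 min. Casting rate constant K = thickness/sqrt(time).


K = 3.8 / sqrt(8) = 3.8 / 2.8284 = 1.344 mm/min^0.5

1.344


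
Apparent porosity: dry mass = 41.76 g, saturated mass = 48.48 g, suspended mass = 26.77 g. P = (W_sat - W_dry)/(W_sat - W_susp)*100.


P = (48.48 - 41.76) / (48.48 - 26.77) * 100 = 6.72 / 21.71 * 100 = 31.0%

31.0


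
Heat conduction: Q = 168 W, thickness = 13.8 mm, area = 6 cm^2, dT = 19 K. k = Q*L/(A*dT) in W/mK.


k = 168*13.8/1000/(6/10000*19) = 203.37 W/mK

203.37


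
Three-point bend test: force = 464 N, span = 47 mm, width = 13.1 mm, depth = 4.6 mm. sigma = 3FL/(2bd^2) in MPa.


sigma = 3*464*47/(2*13.1*4.6^2) = 118.0 MPa

118.0


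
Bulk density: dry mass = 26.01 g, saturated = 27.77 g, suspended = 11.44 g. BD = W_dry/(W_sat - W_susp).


BD = 26.01 / (27.77 - 11.44) = 26.01 / 16.33 = 1.593 g/cm^3

1.593


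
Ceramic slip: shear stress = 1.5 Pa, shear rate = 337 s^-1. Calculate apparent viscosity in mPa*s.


eta = tau/gamma * 1000 = 1.5/337 * 1000 = 4.5 mPa*s

4.5


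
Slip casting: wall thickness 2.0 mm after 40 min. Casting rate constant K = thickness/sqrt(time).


K = 2.0 / sqrt(40) = 2.0 / 6.3246 = 0.316 mm/min^0.5

0.316


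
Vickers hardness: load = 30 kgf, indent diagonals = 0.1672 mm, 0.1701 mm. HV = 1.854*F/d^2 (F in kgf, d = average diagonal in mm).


d_avg = (0.1672+0.1701)/2 = 0.16865 mm
HV = 1.854*30/0.16865^2 = 1956

1956


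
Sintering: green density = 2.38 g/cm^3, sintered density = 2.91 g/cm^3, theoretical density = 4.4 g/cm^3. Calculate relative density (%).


Relative = 2.91 / 4.4 * 100 = 66.1%

66.1


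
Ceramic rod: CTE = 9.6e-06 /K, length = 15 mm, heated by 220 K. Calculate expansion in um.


dL = 9.6e-06 * 15 * 220 * 1000 = 31.68 um

31.68


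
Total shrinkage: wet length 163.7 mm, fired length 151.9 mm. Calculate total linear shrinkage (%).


TS = (163.7 - 151.9) / 163.7 * 100 = 7.21%

7.21


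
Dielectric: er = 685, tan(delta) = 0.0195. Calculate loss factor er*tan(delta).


Loss = 685 * 0.0195 = 13.358

13.358


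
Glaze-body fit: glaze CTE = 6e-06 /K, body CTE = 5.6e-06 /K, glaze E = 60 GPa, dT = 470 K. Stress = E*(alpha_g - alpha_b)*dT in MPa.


Stress = 60*1000*(6e-06 - 5.6e-06)*470 = 11.3 MPa

11.3


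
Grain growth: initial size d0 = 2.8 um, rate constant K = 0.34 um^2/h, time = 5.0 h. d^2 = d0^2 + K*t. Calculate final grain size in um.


d^2 = 2.8^2 + 0.34*5.0 = 9.54
d = sqrt(9.54) = 3.09 um

3.09


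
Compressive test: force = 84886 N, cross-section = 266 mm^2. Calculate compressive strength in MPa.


CS = 84886 / 266 = 319.1 MPa

319.1


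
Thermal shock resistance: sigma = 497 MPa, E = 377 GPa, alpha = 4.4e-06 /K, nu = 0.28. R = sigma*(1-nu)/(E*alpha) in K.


R = 497*(1-0.28)/(377*1000*4.4e-06) = 216 K

216


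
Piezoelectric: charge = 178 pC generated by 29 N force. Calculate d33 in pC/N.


d33 = 178 / 29 = 6.1 pC/N

6.1


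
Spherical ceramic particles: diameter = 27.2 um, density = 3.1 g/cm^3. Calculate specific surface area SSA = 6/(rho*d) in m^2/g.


SSA = 6 / (3.1 * 27.2) = 0.071 m^2/g

0.071


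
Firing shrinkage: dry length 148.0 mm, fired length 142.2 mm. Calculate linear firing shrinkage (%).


FS = (148.0 - 142.2) / 148.0 * 100 = 3.92%

3.92


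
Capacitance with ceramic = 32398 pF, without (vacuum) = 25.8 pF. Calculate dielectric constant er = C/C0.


er = 32398 / 25.8 = 1255.74

1255.74


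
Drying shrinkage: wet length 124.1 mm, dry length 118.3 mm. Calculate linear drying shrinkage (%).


DS = (124.1 - 118.3) / 124.1 * 100 = 4.67%

4.67


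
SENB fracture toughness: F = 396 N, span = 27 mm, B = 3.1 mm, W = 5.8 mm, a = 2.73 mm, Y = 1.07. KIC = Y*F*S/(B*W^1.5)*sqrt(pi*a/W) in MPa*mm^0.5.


KIC = 1.07*396*27/(3.1*5.8^1.5)*sqrt(pi*2.73/5.8) = 321.28

321.28


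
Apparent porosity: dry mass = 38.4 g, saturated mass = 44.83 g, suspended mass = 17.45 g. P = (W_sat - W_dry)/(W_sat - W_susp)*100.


P = (44.83 - 38.4) / (44.83 - 17.45) * 100 = 6.43 / 27.38 * 100 = 23.5%

23.5


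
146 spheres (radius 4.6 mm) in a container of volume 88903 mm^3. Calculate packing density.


V_sphere = 4/3*pi*4.6^3 = 407.7201 mm^3
Total V = 146*407.7201 = 59527.1346 mm^3
PD = 59527.1346 / 88903 = 0.67

0.67


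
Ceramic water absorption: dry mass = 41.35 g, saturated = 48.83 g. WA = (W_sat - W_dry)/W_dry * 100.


WA = (48.83 - 41.35) / 41.35 * 100 = 18.09%

18.09


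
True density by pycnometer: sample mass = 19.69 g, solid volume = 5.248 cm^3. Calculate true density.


TD = 19.69 / 5.248 = 3.752 g/cm^3

3.752


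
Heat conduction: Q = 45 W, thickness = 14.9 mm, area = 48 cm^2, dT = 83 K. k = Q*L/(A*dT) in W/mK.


k = 45*14.9/1000/(48/10000*83) = 1.68 W/mK

1.68


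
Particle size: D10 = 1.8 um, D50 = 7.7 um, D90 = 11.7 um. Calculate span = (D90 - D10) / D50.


Span = (11.7 - 1.8) / 7.7 = 9.9 / 7.7 = 1.286

1.286


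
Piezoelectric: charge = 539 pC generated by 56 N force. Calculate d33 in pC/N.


d33 = 539 / 56 = 9.6 pC/N

9.6


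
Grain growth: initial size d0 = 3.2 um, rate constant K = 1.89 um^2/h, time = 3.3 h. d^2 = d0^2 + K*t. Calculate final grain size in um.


d^2 = 3.2^2 + 1.89*3.3 = 16.477
d = sqrt(16.477) = 4.06 um

4.06


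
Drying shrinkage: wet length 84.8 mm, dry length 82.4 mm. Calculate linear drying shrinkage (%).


DS = (84.8 - 82.4) / 84.8 * 100 = 2.83%

2.83


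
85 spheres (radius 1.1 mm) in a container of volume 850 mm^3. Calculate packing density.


V_sphere = 4/3*pi*1.1^3 = 5.5753 mm^3
Total V = 85*5.5753 = 473.9005 mm^3
PD = 473.9005 / 850 = 0.558

0.558


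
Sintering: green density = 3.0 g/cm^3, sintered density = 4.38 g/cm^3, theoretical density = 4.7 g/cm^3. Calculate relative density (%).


Relative = 4.38 / 4.7 * 100 = 93.2%

93.2


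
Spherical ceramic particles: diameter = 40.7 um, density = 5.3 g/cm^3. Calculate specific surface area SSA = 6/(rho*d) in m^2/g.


SSA = 6 / (5.3 * 40.7) = 0.028 m^2/g

0.028


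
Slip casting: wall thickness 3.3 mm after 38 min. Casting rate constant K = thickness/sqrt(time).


K = 3.3 / sqrt(38) = 3.3 / 6.1644 = 0.535 mm/min^0.5

0.535


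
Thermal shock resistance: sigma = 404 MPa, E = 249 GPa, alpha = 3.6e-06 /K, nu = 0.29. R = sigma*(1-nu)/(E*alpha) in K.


R = 404*(1-0.29)/(249*1000*3.6e-06) = 320 K

320


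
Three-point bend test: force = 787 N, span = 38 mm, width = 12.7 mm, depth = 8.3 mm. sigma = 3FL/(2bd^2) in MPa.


sigma = 3*787*38/(2*12.7*8.3^2) = 51.3 MPa

51.3


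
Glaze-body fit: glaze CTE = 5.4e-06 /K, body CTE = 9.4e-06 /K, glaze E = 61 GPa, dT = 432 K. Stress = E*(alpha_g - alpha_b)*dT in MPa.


Stress = 61*1000*(5.4e-06 - 9.4e-06)*432 = -105.4 MPa

-105.4


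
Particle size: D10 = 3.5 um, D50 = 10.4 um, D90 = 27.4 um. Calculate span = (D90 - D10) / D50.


Span = (27.4 - 3.5) / 10.4 = 23.9 / 10.4 = 2.298

2.298


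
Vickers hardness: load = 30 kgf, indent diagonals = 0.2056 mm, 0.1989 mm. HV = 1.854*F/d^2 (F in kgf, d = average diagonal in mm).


d_avg = (0.2056+0.1989)/2 = 0.20225 mm
HV = 1.854*30/0.20225^2 = 1360

1360


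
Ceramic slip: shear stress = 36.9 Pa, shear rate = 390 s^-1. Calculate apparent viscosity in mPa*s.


eta = tau/gamma * 1000 = 36.9/390 * 1000 = 94.6 mPa*s

94.6


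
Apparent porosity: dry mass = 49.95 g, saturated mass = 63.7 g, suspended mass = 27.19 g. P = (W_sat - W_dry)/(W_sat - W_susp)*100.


P = (63.7 - 49.95) / (63.7 - 27.19) * 100 = 13.75 / 36.51 * 100 = 37.7%

37.7


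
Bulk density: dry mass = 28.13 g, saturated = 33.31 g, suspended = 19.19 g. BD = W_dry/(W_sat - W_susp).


BD = 28.13 / (33.31 - 19.19) = 28.13 / 14.12 = 1.992 g/cm^3

1.992


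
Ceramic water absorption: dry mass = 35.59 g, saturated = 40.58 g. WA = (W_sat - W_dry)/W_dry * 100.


WA = (40.58 - 35.59) / 35.59 * 100 = 14.02%

14.02


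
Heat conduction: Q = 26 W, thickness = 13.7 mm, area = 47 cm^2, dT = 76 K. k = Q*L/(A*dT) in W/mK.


k = 26*13.7/1000/(47/10000*76) = 1.0 W/mK

1.0


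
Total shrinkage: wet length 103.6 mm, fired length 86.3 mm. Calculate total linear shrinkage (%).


TS = (103.6 - 86.3) / 103.6 * 100 = 16.7%

16.7


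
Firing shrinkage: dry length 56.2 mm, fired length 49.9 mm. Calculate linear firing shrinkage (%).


FS = (56.2 - 49.9) / 56.2 * 100 = 11.21%

11.21


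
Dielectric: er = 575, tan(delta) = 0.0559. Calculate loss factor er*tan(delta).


Loss = 575 * 0.0559 = 32.143

32.143
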